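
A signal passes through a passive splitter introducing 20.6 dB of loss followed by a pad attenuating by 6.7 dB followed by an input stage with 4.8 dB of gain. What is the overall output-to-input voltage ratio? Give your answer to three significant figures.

0.0750

Net gain = (−20.6) + (−6.7) + 4.8 = -22.5 dB.
Voltage ratio = 10^(-22.5/20) = 0.0750.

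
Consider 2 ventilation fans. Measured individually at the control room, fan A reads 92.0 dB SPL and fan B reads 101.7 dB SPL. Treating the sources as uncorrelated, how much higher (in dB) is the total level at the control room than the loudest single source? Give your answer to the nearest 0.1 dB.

Uncorrelated sources add in intensity (power), not in dB.
L_total = 10·log₁₀(10^(92.0/10) + 10^(101.7/10)) = 102.14 dB SPL.
Excess over the loudest (101.7 dB): 102.14 − 101.7 = 0.4 dB.

0.4 dB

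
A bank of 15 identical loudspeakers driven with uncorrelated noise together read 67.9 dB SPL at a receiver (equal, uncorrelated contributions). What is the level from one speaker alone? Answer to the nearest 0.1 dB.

15 equal incoherent sources add 10·log₁₀(15) = 11.76 dB over one source.
L_one = 67.9 − 11.76 = 56.1 dB SPL.

56.1 dB SPL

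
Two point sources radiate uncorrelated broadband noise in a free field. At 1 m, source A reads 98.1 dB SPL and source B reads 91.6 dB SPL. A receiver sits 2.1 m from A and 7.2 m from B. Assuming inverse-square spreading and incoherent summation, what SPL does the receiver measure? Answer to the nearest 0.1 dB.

91.7 dB SPL

At the listener: L_A = 98.1 − 20·log₁₀(2.1) = 91.66 dB; L_B = 91.6 − 20·log₁₀(7.2) = 74.45 dB.
Combined: 10·log₁₀(10^(91.66/10)+10^(74.45/10)) = 91.7 dB SPL.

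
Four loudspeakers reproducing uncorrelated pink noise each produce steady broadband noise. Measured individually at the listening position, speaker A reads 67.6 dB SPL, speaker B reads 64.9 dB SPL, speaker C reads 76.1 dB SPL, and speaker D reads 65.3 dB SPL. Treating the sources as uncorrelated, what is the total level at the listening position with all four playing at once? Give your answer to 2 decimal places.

Add the sources as powers (linear), then convert back to dB:
L_total = 10·log₁₀(10^(67.6/10) + 10^(64.9/10) + 10^(76.1/10) + 10^(65.3/10)) = 10·log₁₀(52970000) = 77.24 dB SPL.

77.24 dB SPL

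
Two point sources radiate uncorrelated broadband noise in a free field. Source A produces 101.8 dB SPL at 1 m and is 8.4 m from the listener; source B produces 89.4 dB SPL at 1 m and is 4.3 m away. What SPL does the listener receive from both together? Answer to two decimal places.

84.18 dB SPL

At the listener: L_A = 101.8 − 20·log₁₀(8.4) = 83.314 dB; L_B = 89.4 − 20·log₁₀(4.3) = 76.731 dB.
Combined: 10·log₁₀(10^(83.314/10)+10^(76.731/10)) = 84.18 dB SPL.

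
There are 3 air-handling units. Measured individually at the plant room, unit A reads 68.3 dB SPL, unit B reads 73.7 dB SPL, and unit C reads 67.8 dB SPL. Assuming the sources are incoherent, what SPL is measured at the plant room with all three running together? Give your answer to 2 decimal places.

Incoherent sources sum as intensities:
L_total = 10·log₁₀(10^(68.3/10) + 10^(73.7/10) + 10^(67.8/10)) = 10·log₁₀(36230000) = 75.59 dB SPL.

75.59 dB SPL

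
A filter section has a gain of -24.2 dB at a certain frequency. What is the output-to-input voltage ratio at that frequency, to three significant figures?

0.0617

Voltage ratio = 10^(dB/20).
10^(-24.2/20) = 10^(-1.210) = 0.0617.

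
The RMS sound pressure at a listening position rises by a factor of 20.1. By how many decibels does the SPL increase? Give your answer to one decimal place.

26.1 dB

Sound pressure is an amplitude quantity: ΔL = 20·log₁₀(p₂/p₁).
20·log₁₀(20.1) = 26.1 dB.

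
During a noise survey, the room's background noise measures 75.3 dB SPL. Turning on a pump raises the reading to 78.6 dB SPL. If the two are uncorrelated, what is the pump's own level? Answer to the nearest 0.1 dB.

75.9 dB SPL

Subtract intensities: L_src = 10·log₁₀(10^(L_total/10) − 10^(L_bg/10)).
L_src = 10·log₁₀(10^(78.6/10) − 10^(75.3/10)) = 10·log₁₀(38560000) = 75.9 dB SPL.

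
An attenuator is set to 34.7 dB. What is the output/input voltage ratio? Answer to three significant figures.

Voltage ratio = 10^(dB/20).
10^(-34.7/20) = 10^(-1.735) = 0.0184.

0.0184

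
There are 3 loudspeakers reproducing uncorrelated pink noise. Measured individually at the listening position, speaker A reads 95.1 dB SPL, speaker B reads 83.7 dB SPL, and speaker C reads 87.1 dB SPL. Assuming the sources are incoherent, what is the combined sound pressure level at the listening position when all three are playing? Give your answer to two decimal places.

96.00 dB SPL

Uncorrelated sources add in intensity (power), not in dB.
L_total = 10·log₁₀(10^(95.1/10) + 10^(83.7/10) + 10^(87.1/10)) = 10·log₁₀(3983000000) = 96.00 dB SPL.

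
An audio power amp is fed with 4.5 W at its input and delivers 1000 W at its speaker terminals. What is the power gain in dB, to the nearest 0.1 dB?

Power is a power quantity, so gain = 10·log₁₀(P_out/P_in).
10·log₁₀(1000/4.5) = 10·log₁₀(222.2) = 23.5 dB.

23.5 dB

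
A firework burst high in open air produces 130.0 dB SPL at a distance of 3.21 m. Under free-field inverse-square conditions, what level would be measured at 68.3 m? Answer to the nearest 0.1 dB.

103.4 dB SPL

Inverse-square spreading gives ΔL = −20·log₁₀(d₂/d₁).
ΔL = −20·log₁₀(68.3/3.21) = -26.56 dB, so L₂ = 130.0 + (-26.56) = 103.4 dB SPL.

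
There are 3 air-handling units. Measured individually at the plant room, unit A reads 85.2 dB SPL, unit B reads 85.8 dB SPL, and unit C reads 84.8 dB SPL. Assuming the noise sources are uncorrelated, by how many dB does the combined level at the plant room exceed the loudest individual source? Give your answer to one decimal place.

4.3 dB

Add the sources as powers (linear), then convert back to dB:
L_total = 10·log₁₀(10^(85.2/10) + 10^(85.8/10) + 10^(84.8/10)) = 90.06 dB SPL.
Excess over the loudest (85.8 dB): 90.06 − 85.8 = 4.3 dB.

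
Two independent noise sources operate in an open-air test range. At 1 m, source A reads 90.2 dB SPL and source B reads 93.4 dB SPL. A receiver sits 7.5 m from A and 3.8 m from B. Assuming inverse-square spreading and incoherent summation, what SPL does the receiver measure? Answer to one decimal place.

At the listener: L_A = 90.2 − 20·log₁₀(7.5) = 72.70 dB; L_B = 93.4 − 20·log₁₀(3.8) = 81.80 dB.
Combined: 10·log₁₀(10^(72.70/10)+10^(81.80/10)) = 82.3 dB SPL.

82.3 dB SPL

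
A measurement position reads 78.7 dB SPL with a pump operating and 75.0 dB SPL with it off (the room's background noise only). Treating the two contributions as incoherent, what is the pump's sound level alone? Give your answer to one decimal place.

Remove the background by subtracting linear intensities:
L_src = 10·log₁₀(10^(78.7/10) − 10^(75.0/10)) = 10·log₁₀(42510000) = 76.3 dB SPL.

76.3 dB SPL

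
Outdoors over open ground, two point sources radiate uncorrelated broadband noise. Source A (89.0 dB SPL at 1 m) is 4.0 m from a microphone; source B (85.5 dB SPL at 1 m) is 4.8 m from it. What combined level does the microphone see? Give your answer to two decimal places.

78.13 dB SPL

At the listener: L_A = 89.0 − 20·log₁₀(4.0) = 76.959 dB; L_B = 85.5 − 20·log₁₀(4.8) = 71.875 dB.
Combined: 10·log₁₀(10^(76.959/10)+10^(71.875/10)) = 78.13 dB SPL.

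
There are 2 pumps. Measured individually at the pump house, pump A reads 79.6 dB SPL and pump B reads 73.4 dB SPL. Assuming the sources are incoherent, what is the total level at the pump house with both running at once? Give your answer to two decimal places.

Add the sources as powers (linear), then convert back to dB:
L_total = 10·log₁₀(10^(79.6/10) + 10^(73.4/10)) = 10·log₁₀(113100000) = 80.53 dB SPL.

80.53 dB SPL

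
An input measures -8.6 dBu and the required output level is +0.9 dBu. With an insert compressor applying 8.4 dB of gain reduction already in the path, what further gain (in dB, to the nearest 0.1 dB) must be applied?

The required make-up gain is the shortfall in the dB sum.
G = +0.9 − (-8.6) + 8.4 = 17.9 dB.

17.9 dB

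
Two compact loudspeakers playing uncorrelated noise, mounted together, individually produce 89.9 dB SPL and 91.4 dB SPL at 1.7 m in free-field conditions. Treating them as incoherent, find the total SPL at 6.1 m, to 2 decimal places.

Combined at 1.7 m: 10·log₁₀(10^(89.9/10)+10^(91.4/10)) = 93.725 dB SPL.
Then apply −20·log₁₀(6.1/1.7) = -11.098 dB → 82.63 dB SPL.

82.63 dB SPL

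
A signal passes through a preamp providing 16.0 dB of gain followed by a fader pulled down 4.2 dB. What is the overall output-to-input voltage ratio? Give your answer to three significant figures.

3.89

Net gain = 16.0 + (−4.2) = 11.8 dB.
Voltage ratio = 10^(11.8/20) = 3.89.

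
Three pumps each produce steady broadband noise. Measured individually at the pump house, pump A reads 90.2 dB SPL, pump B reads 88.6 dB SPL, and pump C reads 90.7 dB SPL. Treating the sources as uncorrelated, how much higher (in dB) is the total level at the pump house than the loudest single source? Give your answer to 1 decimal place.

4.0 dB

Add the sources as powers (linear), then convert back to dB:
L_total = 10·log₁₀(10^(90.2/10) + 10^(88.6/10) + 10^(90.7/10)) = 94.69 dB SPL.
Excess over the loudest (90.7 dB): 94.69 − 90.7 = 4.0 dB.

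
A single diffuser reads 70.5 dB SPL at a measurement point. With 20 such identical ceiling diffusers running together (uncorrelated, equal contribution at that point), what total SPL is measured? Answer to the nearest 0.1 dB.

83.5 dB SPL

20 equal incoherent sources raise the level by 10·log₁₀(20) = 13.01 dB.
L_total = 70.5 + 13.01 = 83.5 dB SPL.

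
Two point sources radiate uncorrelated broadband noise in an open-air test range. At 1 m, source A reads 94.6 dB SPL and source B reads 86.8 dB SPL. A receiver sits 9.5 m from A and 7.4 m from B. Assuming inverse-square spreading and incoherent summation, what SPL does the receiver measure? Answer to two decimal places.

76.10 dB SPL

At the listener: L_A = 94.6 − 20·log₁₀(9.5) = 75.046 dB; L_B = 86.8 − 20·log₁₀(7.4) = 69.415 dB.
Combined: 10·log₁₀(10^(75.046/10)+10^(69.415/10)) = 76.10 dB SPL.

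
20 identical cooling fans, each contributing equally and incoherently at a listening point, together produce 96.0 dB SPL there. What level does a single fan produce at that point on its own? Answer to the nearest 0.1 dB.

83.0 dB SPL

20 equal incoherent sources add 10·log₁₀(20) = 13.01 dB over one source.
L_one = 96.0 − 13.01 = 83.0 dB SPL.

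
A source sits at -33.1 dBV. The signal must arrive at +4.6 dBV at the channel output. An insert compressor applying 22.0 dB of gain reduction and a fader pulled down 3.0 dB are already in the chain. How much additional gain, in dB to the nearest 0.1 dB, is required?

The required make-up gain is the shortfall in the dB sum.
G = +4.6 − (-33.1) + 22.0 + 3.0 = 62.7 dB.

62.7 dB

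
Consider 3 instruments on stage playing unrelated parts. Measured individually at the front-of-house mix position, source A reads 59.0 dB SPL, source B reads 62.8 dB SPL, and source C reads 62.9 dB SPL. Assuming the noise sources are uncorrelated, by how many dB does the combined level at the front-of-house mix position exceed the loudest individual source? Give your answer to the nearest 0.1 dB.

Incoherent sources sum as intensities:
L_total = 10·log₁₀(10^(59.0/10) + 10^(62.8/10) + 10^(62.9/10)) = 66.67 dB SPL.
Excess over the loudest (62.9 dB): 66.67 − 62.9 = 3.8 dB.

3.8 dB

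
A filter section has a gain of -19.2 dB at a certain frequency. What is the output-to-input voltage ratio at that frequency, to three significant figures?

0.110

Voltage ratio = 10^(dB/20).
10^(-19.2/20) = 10^(-0.9600) = 0.110.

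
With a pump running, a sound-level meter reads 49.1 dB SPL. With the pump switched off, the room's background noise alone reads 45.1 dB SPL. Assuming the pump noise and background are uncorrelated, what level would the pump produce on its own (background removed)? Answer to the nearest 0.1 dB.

46.9 dB SPL

Subtract intensities: L_src = 10·log₁₀(10^(L_total/10) − 10^(L_bg/10)).
L_src = 10·log₁₀(10^(49.1/10) − 10^(45.1/10)) = 10·log₁₀(48920) = 46.9 dB SPL.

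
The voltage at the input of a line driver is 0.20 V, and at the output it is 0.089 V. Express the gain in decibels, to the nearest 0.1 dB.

Voltage ratio → dB uses the 20·log₁₀ form:
20·log₁₀(0.089/0.20) = 20·log₁₀(0.4450) = -7.0 dB.

-7.0 dB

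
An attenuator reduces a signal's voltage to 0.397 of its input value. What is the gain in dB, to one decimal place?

For a voltage ratio, dB = 20·log₁₀(V₂/V₁).
20·log₁₀(0.397) = -8.0 dB.

-8.0 dB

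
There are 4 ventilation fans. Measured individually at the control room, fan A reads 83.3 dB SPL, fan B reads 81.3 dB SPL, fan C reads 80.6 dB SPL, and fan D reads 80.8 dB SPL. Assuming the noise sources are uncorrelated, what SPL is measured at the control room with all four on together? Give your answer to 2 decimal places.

Uncorrelated sources add in intensity (power), not in dB.
L_total = 10·log₁₀(10^(83.3/10) + 10^(81.3/10) + 10^(80.6/10) + 10^(80.8/10)) = 10·log₁₀(583700000) = 87.66 dB SPL.

87.66 dB SPL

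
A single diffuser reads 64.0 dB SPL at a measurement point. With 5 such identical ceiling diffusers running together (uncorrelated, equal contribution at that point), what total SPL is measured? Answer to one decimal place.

71.0 dB SPL

5 equal incoherent sources raise the level by 10·log₁₀(5) = 6.99 dB.
L_total = 64.0 + 6.99 = 71.0 dB SPL.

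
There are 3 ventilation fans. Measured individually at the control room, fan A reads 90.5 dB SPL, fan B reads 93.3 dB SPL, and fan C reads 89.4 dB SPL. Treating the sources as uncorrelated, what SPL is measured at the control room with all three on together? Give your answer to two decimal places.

96.16 dB SPL

Uncorrelated sources add in intensity (power), not in dB.
L_total = 10·log₁₀(10^(90.5/10) + 10^(93.3/10) + 10^(89.4/10)) = 10·log₁₀(4131000000) = 96.16 dB SPL.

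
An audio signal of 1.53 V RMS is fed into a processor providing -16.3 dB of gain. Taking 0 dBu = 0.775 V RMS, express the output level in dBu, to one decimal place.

-10.4 dBu

Input level: 20·log₁₀(1.53/0.775) = 5.91 dBu.
Output: 5.91 − 16.3 = -10.4 dBu.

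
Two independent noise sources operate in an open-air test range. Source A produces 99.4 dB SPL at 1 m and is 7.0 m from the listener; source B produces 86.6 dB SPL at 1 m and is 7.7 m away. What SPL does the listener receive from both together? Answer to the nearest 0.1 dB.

82.7 dB SPL

At the listener: L_A = 99.4 − 20·log₁₀(7.0) = 82.50 dB; L_B = 86.6 − 20·log₁₀(7.7) = 68.87 dB.
Combined: 10·log₁₀(10^(82.50/10)+10^(68.87/10)) = 82.7 dB SPL.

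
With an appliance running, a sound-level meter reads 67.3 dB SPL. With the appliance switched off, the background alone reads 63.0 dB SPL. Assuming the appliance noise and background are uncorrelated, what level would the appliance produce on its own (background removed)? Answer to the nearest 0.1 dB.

Background correction is a power subtraction:
L_src = 10·log₁₀(10^(67.3/10) − 10^(63.0/10)) = 10·log₁₀(3375000) = 65.3 dB SPL.

65.3 dB SPL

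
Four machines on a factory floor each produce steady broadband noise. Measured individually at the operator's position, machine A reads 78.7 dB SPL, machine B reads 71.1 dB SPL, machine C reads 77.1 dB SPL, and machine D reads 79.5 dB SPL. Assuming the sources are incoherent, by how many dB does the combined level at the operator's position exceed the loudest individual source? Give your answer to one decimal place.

Incoherent sources sum as intensities:
L_total = 10·log₁₀(10^(78.7/10) + 10^(71.1/10) + 10^(77.1/10) + 10^(79.5/10)) = 83.57 dB SPL.
Excess over the loudest (79.5 dB): 83.57 − 79.5 = 4.1 dB.

4.1 dB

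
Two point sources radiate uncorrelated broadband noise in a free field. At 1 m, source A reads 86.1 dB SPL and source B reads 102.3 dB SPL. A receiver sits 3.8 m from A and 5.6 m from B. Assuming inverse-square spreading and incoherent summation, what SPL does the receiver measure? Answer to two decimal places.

87.56 dB SPL

At the listener: L_A = 86.1 − 20·log₁₀(3.8) = 74.504 dB; L_B = 102.3 − 20·log₁₀(5.6) = 87.336 dB.
Combined: 10·log₁₀(10^(74.504/10)+10^(87.336/10)) = 87.56 dB SPL.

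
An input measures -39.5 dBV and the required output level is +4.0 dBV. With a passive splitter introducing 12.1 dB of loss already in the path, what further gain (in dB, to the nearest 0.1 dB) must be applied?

The required make-up gain is the shortfall in the dB sum.
G = +4.0 − (-39.5) + 12.1 = 55.6 dB.

55.6 dB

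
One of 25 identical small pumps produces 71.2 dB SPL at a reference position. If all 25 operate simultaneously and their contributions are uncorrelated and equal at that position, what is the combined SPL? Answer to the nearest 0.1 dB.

85.2 dB SPL

25 equal incoherent sources raise the level by 10·log₁₀(25) = 13.98 dB.
L_total = 71.2 + 13.98 = 85.2 dB SPL.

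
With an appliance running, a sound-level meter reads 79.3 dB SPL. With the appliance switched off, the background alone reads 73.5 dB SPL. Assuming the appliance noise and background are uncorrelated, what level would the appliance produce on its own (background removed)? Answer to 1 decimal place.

78.0 dB SPL

Subtract intensities: L_src = 10·log₁₀(10^(L_total/10) − 10^(L_bg/10)).
L_src = 10·log₁₀(10^(79.3/10) − 10^(73.5/10)) = 10·log₁₀(62730000) = 78.0 dB SPL.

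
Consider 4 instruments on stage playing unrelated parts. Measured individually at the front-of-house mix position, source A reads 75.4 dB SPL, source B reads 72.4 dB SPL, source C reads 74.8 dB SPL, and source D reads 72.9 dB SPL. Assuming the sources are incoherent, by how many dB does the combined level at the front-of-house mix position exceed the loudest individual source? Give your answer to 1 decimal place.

4.7 dB

Incoherent sources sum as intensities:
L_total = 10·log₁₀(10^(75.4/10) + 10^(72.4/10) + 10^(74.8/10) + 10^(72.9/10)) = 80.08 dB SPL.
Excess over the loudest (75.4 dB): 80.08 − 75.4 = 4.7 dB.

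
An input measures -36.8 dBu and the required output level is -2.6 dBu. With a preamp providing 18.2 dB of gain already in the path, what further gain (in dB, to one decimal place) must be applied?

16.0 dB

The required make-up gain is the shortfall in the dB sum.
G = -2.6 − (-36.8) − 18.2 = 16.0 dB.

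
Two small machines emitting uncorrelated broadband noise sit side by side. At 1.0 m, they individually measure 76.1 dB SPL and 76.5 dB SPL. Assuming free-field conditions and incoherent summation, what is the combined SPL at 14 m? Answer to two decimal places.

Combined at 1.0 m: 10·log₁₀(10^(76.1/10)+10^(76.5/10)) = 79.315 dB SPL.
Then apply −20·log₁₀(14/1.0) = -22.923 dB → 56.39 dB SPL.

56.39 dB SPL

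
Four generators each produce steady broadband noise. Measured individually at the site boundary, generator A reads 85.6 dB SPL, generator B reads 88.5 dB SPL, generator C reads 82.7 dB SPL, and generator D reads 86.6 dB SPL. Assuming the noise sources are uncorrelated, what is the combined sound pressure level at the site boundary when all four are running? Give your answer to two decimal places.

92.34 dB SPL

Add the sources as powers (linear), then convert back to dB:
L_total = 10·log₁₀(10^(85.6/10) + 10^(88.5/10) + 10^(82.7/10) + 10^(86.6/10)) = 10·log₁₀(1714000000) = 92.34 dB SPL.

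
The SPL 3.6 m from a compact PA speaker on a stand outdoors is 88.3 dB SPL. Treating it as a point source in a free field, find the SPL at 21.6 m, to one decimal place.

Inverse-square spreading gives ΔL = −20·log₁₀(d₂/d₁).
ΔL = −20·log₁₀(21.6/3.6) = -15.56 dB, so L₂ = 88.3 + (-15.56) = 72.7 dB SPL.

72.7 dB SPL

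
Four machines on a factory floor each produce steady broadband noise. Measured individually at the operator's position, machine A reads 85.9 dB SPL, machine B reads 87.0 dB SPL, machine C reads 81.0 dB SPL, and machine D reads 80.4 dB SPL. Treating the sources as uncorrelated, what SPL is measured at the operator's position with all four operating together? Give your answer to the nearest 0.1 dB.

90.5 dB SPL

Uncorrelated sources add in intensity (power), not in dB.
L_total = 10·log₁₀(10^(85.9/10) + 10^(87.0/10) + 10^(81.0/10) + 10^(80.4/10)) = 10·log₁₀(1126000000) = 90.5 dB SPL.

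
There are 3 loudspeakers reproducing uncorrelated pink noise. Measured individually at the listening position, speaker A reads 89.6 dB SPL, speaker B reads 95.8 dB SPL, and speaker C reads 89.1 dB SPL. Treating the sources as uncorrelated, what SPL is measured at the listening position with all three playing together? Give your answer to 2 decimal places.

97.42 dB SPL

Add the sources as powers (linear), then convert back to dB:
L_total = 10·log₁₀(10^(89.6/10) + 10^(95.8/10) + 10^(89.1/10)) = 10·log₁₀(5527000000) = 97.42 dB SPL.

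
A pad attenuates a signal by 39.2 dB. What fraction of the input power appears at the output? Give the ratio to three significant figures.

0.000120

Power ratio = 10^(dB/10).
10^(-39.2/10) = 10^(-3.920) = 0.000120.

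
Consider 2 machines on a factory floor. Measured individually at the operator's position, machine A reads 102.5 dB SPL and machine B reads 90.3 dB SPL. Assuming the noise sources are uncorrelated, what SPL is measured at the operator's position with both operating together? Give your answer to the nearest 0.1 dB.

Add the sources as powers (linear), then convert back to dB:
L_total = 10·log₁₀(10^(102.5/10) + 10^(90.3/10)) = 10·log₁₀(18854000000) = 102.8 dB SPL.

102.8 dB SPL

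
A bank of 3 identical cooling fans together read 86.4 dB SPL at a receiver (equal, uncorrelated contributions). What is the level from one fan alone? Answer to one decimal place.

81.6 dB SPL

3 equal incoherent sources add 10·log₁₀(3) = 4.77 dB over one source.
L_one = 86.4 − 4.77 = 81.6 dB SPL.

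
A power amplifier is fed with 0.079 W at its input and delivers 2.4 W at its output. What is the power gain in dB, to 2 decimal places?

For a power ratio, dB = 10·log₁₀(P₂/P₁).
10·log₁₀(2.4/0.079) = 10·log₁₀(30.38) = 14.83 dB.

14.83 dB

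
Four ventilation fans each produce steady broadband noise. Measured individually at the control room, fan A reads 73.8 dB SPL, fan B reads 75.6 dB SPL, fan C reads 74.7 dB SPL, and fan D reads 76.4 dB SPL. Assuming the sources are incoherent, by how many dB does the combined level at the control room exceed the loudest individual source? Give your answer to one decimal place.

Uncorrelated sources add in intensity (power), not in dB.
L_total = 10·log₁₀(10^(73.8/10) + 10^(75.6/10) + 10^(74.7/10) + 10^(76.4/10)) = 81.25 dB SPL.
Excess over the loudest (76.4 dB): 81.25 − 76.4 = 4.9 dB.

4.9 dB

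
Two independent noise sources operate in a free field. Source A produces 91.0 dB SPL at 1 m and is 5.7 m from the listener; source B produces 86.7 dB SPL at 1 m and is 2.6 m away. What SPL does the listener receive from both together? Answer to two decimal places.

80.33 dB SPL

At the listener: L_A = 91.0 − 20·log₁₀(5.7) = 75.883 dB; L_B = 86.7 − 20·log₁₀(2.6) = 78.401 dB.
Combined: 10·log₁₀(10^(75.883/10)+10^(78.401/10)) = 80.33 dB SPL.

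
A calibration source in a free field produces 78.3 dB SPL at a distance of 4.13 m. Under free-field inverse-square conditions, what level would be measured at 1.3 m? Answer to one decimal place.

88.3 dB SPL

Free-field point source: level drops by 20·log₁₀ of the distance ratio.
ΔL = −20·log₁₀(1.3/4.13) = 10.04 dB, so L₂ = 78.3 + (10.04) = 88.3 dB SPL.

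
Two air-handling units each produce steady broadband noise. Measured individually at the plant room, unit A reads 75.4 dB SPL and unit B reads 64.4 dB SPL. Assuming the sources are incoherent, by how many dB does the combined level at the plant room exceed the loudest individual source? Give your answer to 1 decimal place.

Add the sources as powers (linear), then convert back to dB:
L_total = 10·log₁₀(10^(75.4/10) + 10^(64.4/10)) = 75.73 dB SPL.
Excess over the loudest (75.4 dB): 75.73 − 75.4 = 0.3 dB.

0.3 dB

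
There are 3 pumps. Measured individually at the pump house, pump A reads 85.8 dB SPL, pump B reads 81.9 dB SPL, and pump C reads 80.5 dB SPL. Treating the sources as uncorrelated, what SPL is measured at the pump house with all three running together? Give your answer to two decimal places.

88.11 dB SPL

Add the sources as powers (linear), then convert back to dB:
L_total = 10·log₁₀(10^(85.8/10) + 10^(81.9/10) + 10^(80.5/10)) = 10·log₁₀(647300000) = 88.11 dB SPL.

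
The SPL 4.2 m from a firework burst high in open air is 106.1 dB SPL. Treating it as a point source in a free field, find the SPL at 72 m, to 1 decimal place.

81.4 dB SPL

For a point source in a free field, ΔL = −20·log₁₀(d₂/d₁).
ΔL = −20·log₁₀(72/4.2) = -24.68 dB, so L₂ = 106.1 + (-24.68) = 81.4 dB SPL.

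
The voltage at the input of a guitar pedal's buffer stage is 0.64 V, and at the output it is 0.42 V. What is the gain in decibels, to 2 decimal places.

-3.66 dB

For a voltage ratio, dB = 20·log₁₀(V₂/V₁).
20·log₁₀(0.42/0.64) = 20·log₁₀(0.6562) = -3.66 dB.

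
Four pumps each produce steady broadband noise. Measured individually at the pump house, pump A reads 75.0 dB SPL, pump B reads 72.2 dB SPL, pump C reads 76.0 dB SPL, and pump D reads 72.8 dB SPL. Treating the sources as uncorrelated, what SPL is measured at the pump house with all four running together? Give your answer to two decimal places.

80.30 dB SPL

Uncorrelated sources add in intensity (power), not in dB.
L_total = 10·log₁₀(10^(75.0/10) + 10^(72.2/10) + 10^(76.0/10) + 10^(72.8/10)) = 10·log₁₀(107100000) = 80.30 dB SPL.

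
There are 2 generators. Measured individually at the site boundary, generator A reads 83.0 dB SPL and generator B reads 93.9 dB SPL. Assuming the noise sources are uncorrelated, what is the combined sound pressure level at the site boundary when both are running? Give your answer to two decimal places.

94.24 dB SPL

Uncorrelated sources add in intensity (power), not in dB.
L_total = 10·log₁₀(10^(83.0/10) + 10^(93.9/10)) = 10·log₁₀(2654000000) = 94.24 dB SPL.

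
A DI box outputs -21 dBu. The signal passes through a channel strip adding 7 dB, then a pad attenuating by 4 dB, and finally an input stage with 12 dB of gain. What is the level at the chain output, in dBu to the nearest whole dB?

Gain stages sum in dB:
-21 + 7 − 4 + 12 = -6 dBu.

-6 dBu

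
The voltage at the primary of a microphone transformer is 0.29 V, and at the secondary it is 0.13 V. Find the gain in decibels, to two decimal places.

For a voltage ratio, dB = 20·log₁₀(V₂/V₁).
20·log₁₀(0.13/0.29) = 20·log₁₀(0.4483) = -6.97 dB.

-6.97 dB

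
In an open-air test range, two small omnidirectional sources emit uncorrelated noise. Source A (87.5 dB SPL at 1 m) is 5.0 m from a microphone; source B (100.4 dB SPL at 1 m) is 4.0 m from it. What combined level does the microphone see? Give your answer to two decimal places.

At the listener: L_A = 87.5 − 20·log₁₀(5.0) = 73.521 dB; L_B = 100.4 − 20·log₁₀(4.0) = 88.359 dB.
Combined: 10·log₁₀(10^(73.521/10)+10^(88.359/10)) = 88.50 dB SPL.

88.50 dB SPL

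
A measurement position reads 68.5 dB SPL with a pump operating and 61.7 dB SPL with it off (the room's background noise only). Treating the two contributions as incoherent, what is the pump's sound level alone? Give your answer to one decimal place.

67.5 dB SPL

Background correction is a power subtraction:
L_src = 10·log₁₀(10^(68.5/10) − 10^(61.7/10)) = 10·log₁₀(5600000) = 67.5 dB SPL.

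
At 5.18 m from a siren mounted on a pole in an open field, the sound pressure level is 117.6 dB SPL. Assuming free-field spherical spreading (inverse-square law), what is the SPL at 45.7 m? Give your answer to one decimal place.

For a point source in a free field, ΔL = −20·log₁₀(d₂/d₁).
ΔL = −20·log₁₀(45.7/5.18) = -18.91 dB, so L₂ = 117.6 + (-18.91) = 98.7 dB SPL.

98.7 dB SPL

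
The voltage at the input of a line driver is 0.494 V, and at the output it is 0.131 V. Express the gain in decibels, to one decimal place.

For a voltage ratio, dB = 20·log₁₀(V₂/V₁).
20·log₁₀(0.131/0.494) = 20·log₁₀(0.2652) = -11.5 dB.

-11.5 dB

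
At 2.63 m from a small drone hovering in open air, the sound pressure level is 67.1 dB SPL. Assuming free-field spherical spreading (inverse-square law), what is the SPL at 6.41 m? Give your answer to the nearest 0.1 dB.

59.4 dB SPL

Free-field point source: level drops by 20·log₁₀ of the distance ratio.
ΔL = −20·log₁₀(6.41/2.63) = -7.74 dB, so L₂ = 67.1 + (-7.74) = 59.4 dB SPL.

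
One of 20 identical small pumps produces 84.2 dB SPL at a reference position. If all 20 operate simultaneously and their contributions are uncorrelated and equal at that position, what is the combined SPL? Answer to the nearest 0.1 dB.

20 equal incoherent sources raise the level by 10·log₁₀(20) = 13.01 dB.
L_total = 84.2 + 13.01 = 97.2 dB SPL.

97.2 dB SPL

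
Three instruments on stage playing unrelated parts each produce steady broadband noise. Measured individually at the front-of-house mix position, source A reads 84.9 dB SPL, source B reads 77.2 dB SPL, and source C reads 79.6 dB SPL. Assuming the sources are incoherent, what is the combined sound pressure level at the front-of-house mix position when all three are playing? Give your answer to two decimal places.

86.56 dB SPL

Add the sources as powers (linear), then convert back to dB:
L_total = 10·log₁₀(10^(84.9/10) + 10^(77.2/10) + 10^(79.6/10)) = 10·log₁₀(452700000) = 86.56 dB SPL.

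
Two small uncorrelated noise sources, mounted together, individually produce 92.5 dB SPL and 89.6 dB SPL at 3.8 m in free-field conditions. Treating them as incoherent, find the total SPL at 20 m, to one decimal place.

79.9 dB SPL

Combined at 3.8 m: 10·log₁₀(10^(92.5/10)+10^(89.6/10)) = 94.30 dB SPL.
Then apply −20·log₁₀(20/3.8) = -14.42 dB → 79.9 dB SPL.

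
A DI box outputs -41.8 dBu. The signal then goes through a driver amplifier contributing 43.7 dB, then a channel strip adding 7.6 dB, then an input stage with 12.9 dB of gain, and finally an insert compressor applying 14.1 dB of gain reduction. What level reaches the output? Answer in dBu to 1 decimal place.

In dB, series stages simply add:
-41.8 + 43.7 + 7.6 + 12.9 − 14.1 = +8.3 dBu.

+8.3 dBu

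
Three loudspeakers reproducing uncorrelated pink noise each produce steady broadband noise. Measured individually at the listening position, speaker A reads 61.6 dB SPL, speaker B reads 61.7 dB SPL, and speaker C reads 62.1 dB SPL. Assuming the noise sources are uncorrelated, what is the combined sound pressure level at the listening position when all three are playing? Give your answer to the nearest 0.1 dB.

66.6 dB SPL

Add the sources as powers (linear), then convert back to dB:
L_total = 10·log₁₀(10^(61.6/10) + 10^(61.7/10) + 10^(62.1/10)) = 10·log₁₀(4546000) = 66.6 dB SPL.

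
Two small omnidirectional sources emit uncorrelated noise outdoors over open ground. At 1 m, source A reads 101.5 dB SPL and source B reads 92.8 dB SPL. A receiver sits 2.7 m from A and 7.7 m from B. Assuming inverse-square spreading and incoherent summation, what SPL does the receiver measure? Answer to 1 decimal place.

92.9 dB SPL

At the listener: L_A = 101.5 − 20·log₁₀(2.7) = 92.87 dB; L_B = 92.8 − 20·log₁₀(7.7) = 75.07 dB.
Combined: 10·log₁₀(10^(92.87/10)+10^(75.07/10)) = 92.9 dB SPL.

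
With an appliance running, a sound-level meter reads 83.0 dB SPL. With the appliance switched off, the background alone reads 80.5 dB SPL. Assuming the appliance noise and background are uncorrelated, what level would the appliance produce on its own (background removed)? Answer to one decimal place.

79.4 dB SPL

Remove the background by subtracting linear intensities:
L_src = 10·log₁₀(10^(83.0/10) − 10^(80.5/10)) = 10·log₁₀(87320000) = 79.4 dB SPL.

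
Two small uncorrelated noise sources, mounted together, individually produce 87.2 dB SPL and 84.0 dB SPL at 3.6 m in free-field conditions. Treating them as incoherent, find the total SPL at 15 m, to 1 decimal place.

76.5 dB SPL

Combined at 3.6 m: 10·log₁₀(10^(87.2/10)+10^(84.0/10)) = 88.90 dB SPL.
Then apply −20·log₁₀(15/3.6) = -12.40 dB → 76.5 dB SPL.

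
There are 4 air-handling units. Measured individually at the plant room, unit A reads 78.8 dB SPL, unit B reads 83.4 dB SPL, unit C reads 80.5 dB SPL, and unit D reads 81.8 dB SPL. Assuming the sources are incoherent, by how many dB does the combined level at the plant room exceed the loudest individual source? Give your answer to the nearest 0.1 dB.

Uncorrelated sources add in intensity (power), not in dB.
L_total = 10·log₁₀(10^(78.8/10) + 10^(83.4/10) + 10^(80.5/10) + 10^(81.8/10)) = 87.47 dB SPL.
Excess over the loudest (83.4 dB): 87.47 − 83.4 = 4.1 dB.

4.1 dB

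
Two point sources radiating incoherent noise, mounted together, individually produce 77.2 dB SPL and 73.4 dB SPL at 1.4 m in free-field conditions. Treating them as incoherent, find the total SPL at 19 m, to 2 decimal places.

56.06 dB SPL

Combined at 1.4 m: 10·log₁₀(10^(77.2/10)+10^(73.4/10)) = 78.713 dB SPL.
Then apply −20·log₁₀(19/1.4) = -22.653 dB → 56.06 dB SPL.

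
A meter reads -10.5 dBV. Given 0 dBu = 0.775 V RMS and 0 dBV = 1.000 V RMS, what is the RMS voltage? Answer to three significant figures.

V = 1.000 V × 10^(-10.5/20).
= 1.000 × 0.2985 = 0.299 V.

0.299 V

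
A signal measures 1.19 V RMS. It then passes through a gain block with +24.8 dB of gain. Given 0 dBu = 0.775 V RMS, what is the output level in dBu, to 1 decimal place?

+28.5 dBu

Input level: 20·log₁₀(1.19/0.775) = 3.72 dBu.
Output: 3.72 + 24.8 = +28.5 dBu.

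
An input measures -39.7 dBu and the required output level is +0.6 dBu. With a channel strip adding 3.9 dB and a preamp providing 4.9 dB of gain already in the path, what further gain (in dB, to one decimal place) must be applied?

31.5 dB

The required make-up gain is the shortfall in the dB sum.
G = +0.6 − (-39.7) − 3.9 − 4.9 = 31.5 dB.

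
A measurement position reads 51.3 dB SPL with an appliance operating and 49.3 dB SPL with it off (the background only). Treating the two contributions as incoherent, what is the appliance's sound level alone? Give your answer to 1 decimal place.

47.0 dB SPL

Remove the background by subtracting linear intensities:
L_src = 10·log₁₀(10^(51.3/10) − 10^(49.3/10)) = 10·log₁₀(49780) = 47.0 dB SPL.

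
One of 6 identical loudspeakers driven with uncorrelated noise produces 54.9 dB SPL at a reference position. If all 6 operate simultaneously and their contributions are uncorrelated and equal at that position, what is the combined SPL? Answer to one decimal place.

6 equal incoherent sources raise the level by 10·log₁₀(6) = 7.78 dB.
L_total = 54.9 + 7.78 = 62.7 dB SPL.

62.7 dB SPL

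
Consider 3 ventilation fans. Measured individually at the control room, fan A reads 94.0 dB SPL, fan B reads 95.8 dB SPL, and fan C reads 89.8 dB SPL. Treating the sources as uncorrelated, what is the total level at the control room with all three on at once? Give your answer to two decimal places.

98.61 dB SPL

Incoherent sources sum as intensities:
L_total = 10·log₁₀(10^(94.0/10) + 10^(95.8/10) + 10^(89.8/10)) = 10·log₁₀(7269000000) = 98.61 dB SPL.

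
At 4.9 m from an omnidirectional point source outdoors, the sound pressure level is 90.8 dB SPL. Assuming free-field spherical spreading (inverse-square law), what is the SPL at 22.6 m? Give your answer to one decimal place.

77.5 dB SPL

Inverse-square spreading gives ΔL = −20·log₁₀(d₂/d₁).
ΔL = −20·log₁₀(22.6/4.9) = -13.28 dB, so L₂ = 90.8 + (-13.28) = 77.5 dB SPL.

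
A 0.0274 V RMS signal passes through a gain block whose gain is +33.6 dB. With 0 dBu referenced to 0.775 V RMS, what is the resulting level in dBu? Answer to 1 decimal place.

Input level: 20·log₁₀(0.0274/0.775) = -29.03 dBu.
Output: -29.03 + 33.6 = +4.6 dBu.

+4.6 dBu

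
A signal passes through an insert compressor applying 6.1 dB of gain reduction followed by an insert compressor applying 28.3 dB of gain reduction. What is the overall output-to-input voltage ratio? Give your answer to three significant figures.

0.0191

Net gain = (−6.1) + (−28.3) = -34.4 dB.
Voltage ratio = 10^(-34.4/20) = 0.0191.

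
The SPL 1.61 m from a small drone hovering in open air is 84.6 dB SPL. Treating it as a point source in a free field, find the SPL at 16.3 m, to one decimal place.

64.5 dB SPL

Free-field point source: level drops by 20·log₁₀ of the distance ratio.
ΔL = −20·log₁₀(16.3/1.61) = -20.11 dB, so L₂ = 84.6 + (-20.11) = 64.5 dB SPL.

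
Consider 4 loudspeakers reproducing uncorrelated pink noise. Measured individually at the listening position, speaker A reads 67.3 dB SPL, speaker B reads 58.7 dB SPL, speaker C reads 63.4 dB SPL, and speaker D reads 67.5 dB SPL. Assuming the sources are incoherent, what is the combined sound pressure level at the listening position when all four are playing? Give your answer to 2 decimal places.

71.44 dB SPL

Add the sources as powers (linear), then convert back to dB:
L_total = 10·log₁₀(10^(67.3/10) + 10^(58.7/10) + 10^(63.4/10) + 10^(67.5/10)) = 10·log₁₀(13920000) = 71.44 dB SPL.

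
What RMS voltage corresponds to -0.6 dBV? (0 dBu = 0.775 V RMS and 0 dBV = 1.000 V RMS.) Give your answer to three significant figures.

V = 1.000 V × 10^(-0.6/20).
= 1.000 × 0.9333 = 0.933 V.

0.933 V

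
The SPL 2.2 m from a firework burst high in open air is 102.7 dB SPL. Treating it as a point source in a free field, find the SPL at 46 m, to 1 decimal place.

76.3 dB SPL

For a point source in a free field, ΔL = −20·log₁₀(d₂/d₁).
ΔL = −20·log₁₀(46/2.2) = -26.41 dB, so L₂ = 102.7 + (-26.41) = 76.3 dB SPL.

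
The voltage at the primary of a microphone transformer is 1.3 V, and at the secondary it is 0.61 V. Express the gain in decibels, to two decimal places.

-6.57 dB

For a voltage ratio, dB = 20·log₁₀(V₂/V₁).
20·log₁₀(0.61/1.3) = 20·log₁₀(0.4692) = -6.57 dB.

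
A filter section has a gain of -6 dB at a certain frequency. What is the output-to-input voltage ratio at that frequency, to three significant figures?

0.501

Voltage ratio = 10^(dB/20).
10^(-6/20) = 10^(-0.3000) = 0.501.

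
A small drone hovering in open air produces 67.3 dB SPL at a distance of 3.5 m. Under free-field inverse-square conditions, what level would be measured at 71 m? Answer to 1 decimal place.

41.2 dB SPL

Inverse-square spreading gives ΔL = −20·log₁₀(d₂/d₁).
ΔL = −20·log₁₀(71/3.5) = -26.14 dB, so L₂ = 67.3 + (-26.14) = 41.2 dB SPL.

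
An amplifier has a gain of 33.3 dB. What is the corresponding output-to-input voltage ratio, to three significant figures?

46.2

Voltage ratio = 10^(dB/20).
10^(33.3/20) = 10^(1.665) = 46.2.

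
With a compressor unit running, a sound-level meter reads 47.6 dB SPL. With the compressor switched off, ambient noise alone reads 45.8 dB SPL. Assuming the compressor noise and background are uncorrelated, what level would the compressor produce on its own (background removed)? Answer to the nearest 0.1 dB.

42.9 dB SPL

Background correction is a power subtraction:
L_src = 10·log₁₀(10^(47.6/10) − 10^(45.8/10)) = 10·log₁₀(19530) = 42.9 dB SPL.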